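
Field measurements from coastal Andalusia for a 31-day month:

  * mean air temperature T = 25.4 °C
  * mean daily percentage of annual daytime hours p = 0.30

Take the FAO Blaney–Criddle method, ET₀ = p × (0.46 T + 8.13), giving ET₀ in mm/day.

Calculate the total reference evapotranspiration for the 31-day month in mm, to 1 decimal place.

ET₀ = 0.30 × (0.46 × 25.4 + 8.13) = 0.30 × 19.814 = 5.9442 mm/d
Monthly total = 5.9442 × 31 = 184.270 mm

184.3 mm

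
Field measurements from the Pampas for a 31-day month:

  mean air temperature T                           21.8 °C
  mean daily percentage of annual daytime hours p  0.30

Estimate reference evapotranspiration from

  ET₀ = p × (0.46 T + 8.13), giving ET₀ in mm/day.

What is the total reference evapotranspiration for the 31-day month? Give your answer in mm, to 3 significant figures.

169 mm

ET₀ = 0.30 × (0.46 × 21.8 + 8.13) = 0.30 × 18.158 = 5.4474 mm/d
Monthly total = 5.4474 × 31 = 168.869 mm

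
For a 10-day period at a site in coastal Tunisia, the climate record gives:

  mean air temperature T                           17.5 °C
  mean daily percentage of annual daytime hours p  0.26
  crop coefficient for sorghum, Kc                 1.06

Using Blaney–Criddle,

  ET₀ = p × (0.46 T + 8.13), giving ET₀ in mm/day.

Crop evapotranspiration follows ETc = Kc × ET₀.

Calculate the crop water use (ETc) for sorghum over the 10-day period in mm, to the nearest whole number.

ET₀ = 0.26 × (0.46 × 17.5 + 8.13) = 0.26 × 16.180 = 4.2068 mm/d
ETc = Kc × ET₀ = 1.06 × 4.2068 = 4.4592 mm/d
Over 10 days: 4.4592 × 10 = 44.592 mm

45 mm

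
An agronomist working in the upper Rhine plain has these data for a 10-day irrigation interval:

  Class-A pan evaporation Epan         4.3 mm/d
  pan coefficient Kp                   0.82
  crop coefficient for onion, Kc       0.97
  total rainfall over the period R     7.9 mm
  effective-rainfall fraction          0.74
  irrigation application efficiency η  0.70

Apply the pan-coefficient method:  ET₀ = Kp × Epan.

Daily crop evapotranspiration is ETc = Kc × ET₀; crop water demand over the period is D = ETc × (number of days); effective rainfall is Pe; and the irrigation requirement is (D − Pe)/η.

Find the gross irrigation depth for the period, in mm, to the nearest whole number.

41 mm

ET₀ = 0.82 × 4.3 = 3.5260 mm/d
ETc = Kc × ET₀ = 0.97 × 3.5260 = 3.4202 mm/d
Crop demand D = ETc × 10 d = 3.4202 × 10 = 34.202 mm
Pe = 0.74 × 7.9 = 5.846 mm
D − Pe = 34.202 − 5.846 = 28.356 mm
Gross irrigation = 28.356 / 0.70 = 40.509 mm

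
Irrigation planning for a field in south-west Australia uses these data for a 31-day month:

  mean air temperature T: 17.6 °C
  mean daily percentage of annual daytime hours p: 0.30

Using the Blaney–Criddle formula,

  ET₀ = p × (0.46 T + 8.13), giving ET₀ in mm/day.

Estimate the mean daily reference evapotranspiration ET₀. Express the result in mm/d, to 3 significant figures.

ET₀ = 0.30 × (0.46 × 17.6 + 8.13) = 0.30 × 16.226 = 4.8678 mm/d

4.87 mm/d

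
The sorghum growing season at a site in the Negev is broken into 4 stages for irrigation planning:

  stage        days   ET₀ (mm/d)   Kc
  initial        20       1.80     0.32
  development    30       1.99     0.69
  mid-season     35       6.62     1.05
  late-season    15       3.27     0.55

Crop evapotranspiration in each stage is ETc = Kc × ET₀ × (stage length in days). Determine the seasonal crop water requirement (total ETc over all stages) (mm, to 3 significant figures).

initial: 0.32 × 1.80 × 20 = 11.52 mm
development: 0.69 × 1.99 × 30 = 41.19 mm
mid-season: 1.05 × 6.62 × 35 = 243.29 mm
late-season: 0.55 × 3.27 × 15 = 26.98 mm
Seasonal total = 322.98 mm

323 mm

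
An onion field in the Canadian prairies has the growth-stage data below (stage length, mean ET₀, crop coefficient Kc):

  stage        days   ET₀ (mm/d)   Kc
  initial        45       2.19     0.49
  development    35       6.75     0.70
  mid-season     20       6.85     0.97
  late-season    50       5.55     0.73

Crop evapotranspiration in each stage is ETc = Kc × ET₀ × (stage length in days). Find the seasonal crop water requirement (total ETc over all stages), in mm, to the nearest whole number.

initial: 0.49 × 2.19 × 45 = 48.29 mm
development: 0.70 × 6.75 × 35 = 165.38 mm
mid-season: 0.97 × 6.85 × 20 = 132.89 mm
late-season: 0.73 × 5.55 × 50 = 202.58 mm
Seasonal total = 549.14 mm

549 mm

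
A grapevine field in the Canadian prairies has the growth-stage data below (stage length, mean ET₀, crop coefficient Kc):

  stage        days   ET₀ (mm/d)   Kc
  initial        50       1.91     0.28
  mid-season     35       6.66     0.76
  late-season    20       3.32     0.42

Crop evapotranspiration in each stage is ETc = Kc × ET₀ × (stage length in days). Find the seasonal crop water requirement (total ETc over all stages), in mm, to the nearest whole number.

232 mm

initial: 0.28 × 1.91 × 50 = 26.74 mm
mid-season: 0.76 × 6.66 × 35 = 177.16 mm
late-season: 0.42 × 3.32 × 20 = 27.89 mm
Seasonal total = 231.79 mm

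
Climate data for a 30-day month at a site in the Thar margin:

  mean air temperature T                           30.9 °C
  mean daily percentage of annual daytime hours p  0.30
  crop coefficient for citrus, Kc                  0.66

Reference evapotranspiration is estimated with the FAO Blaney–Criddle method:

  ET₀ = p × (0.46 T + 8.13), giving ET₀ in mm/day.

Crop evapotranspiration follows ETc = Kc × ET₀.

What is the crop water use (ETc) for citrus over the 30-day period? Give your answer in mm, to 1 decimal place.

132.7 mm

ET₀ = 0.30 × (0.46 × 30.9 + 8.13) = 0.30 × 22.344 = 6.7032 mm/d
ETc = Kc × ET₀ = 0.66 × 6.7032 = 4.4241 mm/d
Over 30 days: 4.4241 × 30 = 132.723 mm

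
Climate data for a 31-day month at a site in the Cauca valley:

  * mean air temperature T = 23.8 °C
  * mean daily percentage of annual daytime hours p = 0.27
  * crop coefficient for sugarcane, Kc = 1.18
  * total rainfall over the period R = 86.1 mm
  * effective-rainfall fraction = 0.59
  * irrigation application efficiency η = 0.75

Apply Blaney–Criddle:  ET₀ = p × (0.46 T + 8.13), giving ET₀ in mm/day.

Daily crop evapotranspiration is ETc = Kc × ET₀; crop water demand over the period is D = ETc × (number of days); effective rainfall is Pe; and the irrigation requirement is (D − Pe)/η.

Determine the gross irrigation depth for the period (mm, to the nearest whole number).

184 mm

ET₀ = 0.27 × (0.46 × 23.8 + 8.13) = 0.27 × 19.078 = 5.1511 mm/d
ETc = Kc × ET₀ = 1.18 × 5.1511 = 6.0783 mm/d
Crop demand D = ETc × 31 d = 6.0783 × 31 = 188.427 mm
Pe = 0.59 × 86.1 = 50.799 mm
D − Pe = 188.427 − 50.799 = 137.628 mm
Gross irrigation = 137.628 / 0.75 = 183.504 mm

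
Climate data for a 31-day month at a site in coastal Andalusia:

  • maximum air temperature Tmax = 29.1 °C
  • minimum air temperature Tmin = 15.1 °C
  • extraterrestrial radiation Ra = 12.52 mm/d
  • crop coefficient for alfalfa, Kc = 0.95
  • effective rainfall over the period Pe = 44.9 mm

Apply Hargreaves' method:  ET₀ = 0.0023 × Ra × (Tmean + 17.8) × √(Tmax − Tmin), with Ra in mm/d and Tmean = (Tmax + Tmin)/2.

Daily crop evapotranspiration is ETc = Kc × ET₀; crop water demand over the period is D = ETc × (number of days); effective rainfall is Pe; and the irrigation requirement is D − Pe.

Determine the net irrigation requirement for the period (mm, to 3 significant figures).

Tmean = (29.1 + 15.1)/2 = 22.10 °C
ET₀ = 0.0023 × 12.52 × (22.10 + 17.8) × √14.0 = 0.0023 × 12.52 × 39.90 × 3.7417 = 4.2991 mm/d
ETc = Kc × ET₀ = 0.95 × 4.2991 = 4.0841 mm/d
Crop demand D = ETc × 31 d = 4.0841 × 31 = 126.607 mm
D − Pe = 126.607 − 44.9 = 81.707 mm

81.7 mm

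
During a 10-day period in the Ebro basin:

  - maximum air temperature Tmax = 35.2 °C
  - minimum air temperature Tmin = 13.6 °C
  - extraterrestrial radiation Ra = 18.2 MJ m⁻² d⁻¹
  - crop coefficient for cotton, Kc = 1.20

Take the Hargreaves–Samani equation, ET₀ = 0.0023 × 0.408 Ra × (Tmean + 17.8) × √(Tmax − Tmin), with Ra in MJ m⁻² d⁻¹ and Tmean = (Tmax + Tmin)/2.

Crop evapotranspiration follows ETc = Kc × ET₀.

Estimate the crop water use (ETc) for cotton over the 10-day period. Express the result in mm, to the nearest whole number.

Tmean = (35.2 + 13.6)/2 = 24.40 °C
0.408 Ra = 0.408 × 18.2 = 7.4256 mm/d equivalent
ET₀ = 0.0023 × 7.4256 × (24.40 + 17.8) × √21.6 = 0.0023 × 7.4256 × 42.20 × 4.6476 = 3.3497 mm/d
ETc = Kc × ET₀ = 1.20 × 3.3497 = 4.0196 mm/d
Over 10 days: 4.0196 × 10 = 40.196 mm

40 mm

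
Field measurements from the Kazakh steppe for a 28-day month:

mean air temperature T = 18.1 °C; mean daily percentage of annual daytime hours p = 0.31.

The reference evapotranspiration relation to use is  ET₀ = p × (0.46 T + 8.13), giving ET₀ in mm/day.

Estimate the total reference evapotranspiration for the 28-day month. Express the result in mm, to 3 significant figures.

ET₀ = 0.31 × (0.46 × 18.1 + 8.13) = 0.31 × 16.456 = 5.1014 mm/d
Monthly total = 5.1014 × 28 = 142.839 mm

143 mm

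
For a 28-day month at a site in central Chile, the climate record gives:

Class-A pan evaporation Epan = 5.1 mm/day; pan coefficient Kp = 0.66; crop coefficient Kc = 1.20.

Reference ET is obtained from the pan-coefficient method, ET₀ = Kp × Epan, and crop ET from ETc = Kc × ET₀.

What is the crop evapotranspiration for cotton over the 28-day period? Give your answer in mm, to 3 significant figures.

113 mm

ET₀ = 0.66 × 5.1 = 3.3660 mm/d
ETc = Kc × ET₀ = 1.20 × 3.3660 = 4.0392 mm/d
Over 28 days: 4.0392 × 28 = 113.098 mm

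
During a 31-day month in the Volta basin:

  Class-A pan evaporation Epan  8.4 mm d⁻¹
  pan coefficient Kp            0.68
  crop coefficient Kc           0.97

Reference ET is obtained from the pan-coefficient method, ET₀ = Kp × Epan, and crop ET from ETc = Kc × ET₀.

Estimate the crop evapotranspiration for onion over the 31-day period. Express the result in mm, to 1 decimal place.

ET₀ = 0.68 × 8.4 = 5.7120 mm/d
ETc = Kc × ET₀ = 0.97 × 5.7120 = 5.5406 mm/d
Over 31 days: 5.5406 × 31 = 171.759 mm

171.8 mm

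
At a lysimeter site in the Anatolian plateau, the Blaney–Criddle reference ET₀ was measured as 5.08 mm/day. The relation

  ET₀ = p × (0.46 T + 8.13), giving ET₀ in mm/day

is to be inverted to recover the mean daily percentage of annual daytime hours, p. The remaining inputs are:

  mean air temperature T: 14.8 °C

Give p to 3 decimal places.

p = ET₀ / (0.46 T + 8.13) = 5.08 / (0.46 × 14.8 + 8.13) = 5.08 / 14.938 = 0.3401

0.340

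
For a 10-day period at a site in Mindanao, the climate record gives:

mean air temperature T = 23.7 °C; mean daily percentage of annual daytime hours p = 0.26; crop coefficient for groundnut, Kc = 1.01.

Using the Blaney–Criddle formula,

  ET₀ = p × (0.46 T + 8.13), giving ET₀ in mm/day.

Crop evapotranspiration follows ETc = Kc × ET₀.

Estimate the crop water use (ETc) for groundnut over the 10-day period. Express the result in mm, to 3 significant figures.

ET₀ = 0.26 × (0.46 × 23.7 + 8.13) = 0.26 × 19.032 = 4.9483 mm/d
ETc = Kc × ET₀ = 1.01 × 4.9483 = 4.9978 mm/d
Over 10 days: 4.9978 × 10 = 49.978 mm

50.0 mm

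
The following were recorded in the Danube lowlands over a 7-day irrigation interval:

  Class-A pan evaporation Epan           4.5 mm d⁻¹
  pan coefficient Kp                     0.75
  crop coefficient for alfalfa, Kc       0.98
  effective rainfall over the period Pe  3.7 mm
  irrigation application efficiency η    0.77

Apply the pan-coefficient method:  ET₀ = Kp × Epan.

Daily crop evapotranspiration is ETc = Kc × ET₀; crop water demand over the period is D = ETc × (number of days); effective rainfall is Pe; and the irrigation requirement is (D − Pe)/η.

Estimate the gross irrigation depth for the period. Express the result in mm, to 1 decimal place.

ET₀ = 0.75 × 4.5 = 3.3750 mm/d
ETc = Kc × ET₀ = 0.98 × 3.3750 = 3.3075 mm/d
Crop demand D = ETc × 7 d = 3.3075 × 7 = 23.153 mm
D − Pe = 23.153 − 3.7 = 19.453 mm
Gross irrigation = 19.453 / 0.77 = 25.264 mm

25.3 mm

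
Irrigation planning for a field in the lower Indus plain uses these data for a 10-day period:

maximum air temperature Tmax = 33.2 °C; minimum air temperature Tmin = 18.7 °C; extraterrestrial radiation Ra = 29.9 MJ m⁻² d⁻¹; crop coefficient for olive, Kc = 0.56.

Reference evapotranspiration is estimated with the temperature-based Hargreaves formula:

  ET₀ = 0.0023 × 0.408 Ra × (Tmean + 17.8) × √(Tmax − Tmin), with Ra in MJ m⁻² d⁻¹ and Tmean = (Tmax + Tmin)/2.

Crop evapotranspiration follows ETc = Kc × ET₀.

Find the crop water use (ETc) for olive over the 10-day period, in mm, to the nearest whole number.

26 mm

Tmean = (33.2 + 18.7)/2 = 25.95 °C
0.408 Ra = 0.408 × 29.9 = 12.1992 mm/d equivalent
ET₀ = 0.0023 × 12.1992 × (25.95 + 17.8) × √14.5 = 0.0023 × 12.1992 × 43.75 × 3.8079 = 4.6744 mm/d
ETc = Kc × ET₀ = 0.56 × 4.6744 = 2.6177 mm/d
Over 10 days: 2.6177 × 10 = 26.177 mm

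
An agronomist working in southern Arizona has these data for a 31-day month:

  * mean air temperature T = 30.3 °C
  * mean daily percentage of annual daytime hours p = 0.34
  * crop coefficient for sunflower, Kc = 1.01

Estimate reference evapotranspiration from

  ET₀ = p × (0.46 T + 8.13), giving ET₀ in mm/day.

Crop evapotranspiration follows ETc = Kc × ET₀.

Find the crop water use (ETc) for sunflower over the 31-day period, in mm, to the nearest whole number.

235 mm

ET₀ = 0.34 × (0.46 × 30.3 + 8.13) = 0.34 × 22.068 = 7.5031 mm/d
ETc = Kc × ET₀ = 1.01 × 7.5031 = 7.5781 mm/d
Over 31 days: 7.5781 × 31 = 234.921 mm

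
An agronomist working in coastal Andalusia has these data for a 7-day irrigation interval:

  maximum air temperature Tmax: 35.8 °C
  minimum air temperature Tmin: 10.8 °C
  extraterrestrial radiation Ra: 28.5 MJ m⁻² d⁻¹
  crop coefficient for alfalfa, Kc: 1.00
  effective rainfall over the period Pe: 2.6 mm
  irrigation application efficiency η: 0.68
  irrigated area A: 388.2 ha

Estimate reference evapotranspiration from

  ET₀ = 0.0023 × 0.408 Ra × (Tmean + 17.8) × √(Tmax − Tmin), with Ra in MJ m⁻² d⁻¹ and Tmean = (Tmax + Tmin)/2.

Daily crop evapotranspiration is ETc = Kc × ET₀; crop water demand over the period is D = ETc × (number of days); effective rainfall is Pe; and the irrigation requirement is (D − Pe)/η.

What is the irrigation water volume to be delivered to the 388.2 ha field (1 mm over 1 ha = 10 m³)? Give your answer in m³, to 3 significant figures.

Tmean = (35.8 + 10.8)/2 = 23.30 °C
0.408 Ra = 0.408 × 28.5 = 11.6280 mm/d equivalent
ET₀ = 0.0023 × 11.6280 × (23.30 + 17.8) × √25.0 = 0.0023 × 11.6280 × 41.10 × 5.0000 = 5.4960 mm/d
ETc = Kc × ET₀ = 1.00 × 5.4960 = 5.4960 mm/d
Crop demand D = ETc × 7 d = 5.4960 × 7 = 38.472 mm
D − Pe = 38.472 − 2.6 = 35.872 mm
Gross irrigation = 35.872 / 0.68 = 52.753 mm
Volume = 52.753 mm × 388.2 ha × 10 = 204787.1 m³

205000 m³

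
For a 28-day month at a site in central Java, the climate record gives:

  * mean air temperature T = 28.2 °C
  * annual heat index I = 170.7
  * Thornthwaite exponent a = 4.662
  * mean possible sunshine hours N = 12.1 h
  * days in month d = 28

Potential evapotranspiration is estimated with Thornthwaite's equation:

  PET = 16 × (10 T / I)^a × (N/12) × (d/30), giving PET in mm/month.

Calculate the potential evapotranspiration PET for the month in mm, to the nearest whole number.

156 mm

10T/I = 10 × 28.2 / 170.7 = 1.6520
(10T/I)^a = 1.6520^4.662 = 10.3840
Uncorrected PET = 16 × 10.3840 = 166.144 mm
Correction = (N/12)(d/30) = (12.1/12)(28/30) = 0.9411
PET = 166.144 × 0.9411 = 156.358 mm/month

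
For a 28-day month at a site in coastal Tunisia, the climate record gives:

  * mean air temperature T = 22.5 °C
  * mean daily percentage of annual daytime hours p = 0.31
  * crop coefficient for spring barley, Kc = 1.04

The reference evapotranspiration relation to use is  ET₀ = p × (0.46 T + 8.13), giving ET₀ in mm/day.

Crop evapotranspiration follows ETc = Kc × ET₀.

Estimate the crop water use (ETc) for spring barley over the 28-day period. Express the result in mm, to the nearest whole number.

ET₀ = 0.31 × (0.46 × 22.5 + 8.13) = 0.31 × 18.480 = 5.7288 mm/d
ETc = Kc × ET₀ = 1.04 × 5.7288 = 5.9580 mm/d
Over 28 days: 5.9580 × 28 = 166.824 mm

167 mm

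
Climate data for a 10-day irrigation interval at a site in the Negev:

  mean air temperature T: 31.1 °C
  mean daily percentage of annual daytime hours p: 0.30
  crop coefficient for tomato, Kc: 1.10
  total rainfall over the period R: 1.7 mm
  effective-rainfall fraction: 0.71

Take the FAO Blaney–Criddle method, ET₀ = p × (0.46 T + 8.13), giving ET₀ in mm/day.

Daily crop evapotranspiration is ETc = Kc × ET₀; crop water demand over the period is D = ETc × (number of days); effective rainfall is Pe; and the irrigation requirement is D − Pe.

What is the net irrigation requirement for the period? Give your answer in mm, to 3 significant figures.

ET₀ = 0.30 × (0.46 × 31.1 + 8.13) = 0.30 × 22.436 = 6.7308 mm/d
ETc = Kc × ET₀ = 1.10 × 6.7308 = 7.4039 mm/d
Crop demand D = ETc × 10 d = 7.4039 × 10 = 74.039 mm
Pe = 0.71 × 1.7 = 1.207 mm
D − Pe = 74.039 − 1.207 = 72.832 mm

72.8 mm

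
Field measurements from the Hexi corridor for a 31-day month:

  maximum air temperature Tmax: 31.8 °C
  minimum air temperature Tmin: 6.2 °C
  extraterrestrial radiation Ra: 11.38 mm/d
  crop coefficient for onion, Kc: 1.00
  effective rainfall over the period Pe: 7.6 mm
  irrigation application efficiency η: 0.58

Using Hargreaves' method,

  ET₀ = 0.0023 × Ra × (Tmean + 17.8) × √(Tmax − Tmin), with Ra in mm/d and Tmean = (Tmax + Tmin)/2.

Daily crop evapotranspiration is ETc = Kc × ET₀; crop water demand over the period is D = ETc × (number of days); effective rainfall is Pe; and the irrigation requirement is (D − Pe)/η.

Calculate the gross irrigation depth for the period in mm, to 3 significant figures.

247 mm

Tmean = (31.8 + 6.2)/2 = 19.00 °C
ET₀ = 0.0023 × 11.38 × (19.00 + 17.8) × √25.6 = 0.0023 × 11.38 × 36.80 × 5.0596 = 4.8734 mm/d
ETc = Kc × ET₀ = 1.00 × 4.8734 = 4.8734 mm/d
Crop demand D = ETc × 31 d = 4.8734 × 31 = 151.075 mm
D − Pe = 151.075 − 7.6 = 143.475 mm
Gross irrigation = 143.475 / 0.58 = 247.371 mm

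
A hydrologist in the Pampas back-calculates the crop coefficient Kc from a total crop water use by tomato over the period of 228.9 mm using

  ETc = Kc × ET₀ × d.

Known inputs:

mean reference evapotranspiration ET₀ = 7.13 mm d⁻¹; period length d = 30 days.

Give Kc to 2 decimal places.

ETc = Kc × ET₀ × d  ⇒  Kc = ETc / (ET₀ × d)
Kc = 228.9 / (7.13 × 30) = 228.9 / 213.90 = 1.0701

1.07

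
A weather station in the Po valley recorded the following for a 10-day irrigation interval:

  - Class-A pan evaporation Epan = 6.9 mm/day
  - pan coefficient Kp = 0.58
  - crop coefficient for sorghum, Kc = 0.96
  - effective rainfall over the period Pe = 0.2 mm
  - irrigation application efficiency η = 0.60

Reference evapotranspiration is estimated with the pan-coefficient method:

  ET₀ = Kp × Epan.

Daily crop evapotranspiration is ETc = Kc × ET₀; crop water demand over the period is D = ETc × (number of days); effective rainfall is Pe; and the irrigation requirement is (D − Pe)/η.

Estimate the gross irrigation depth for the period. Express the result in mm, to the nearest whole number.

64 mm

ET₀ = 0.58 × 6.9 = 4.0020 mm/d
ETc = Kc × ET₀ = 0.96 × 4.0020 = 3.8419 mm/d
Crop demand D = ETc × 10 d = 3.8419 × 10 = 38.419 mm
D − Pe = 38.419 − 0.2 = 38.219 mm
Gross irrigation = 38.219 / 0.60 = 63.698 mm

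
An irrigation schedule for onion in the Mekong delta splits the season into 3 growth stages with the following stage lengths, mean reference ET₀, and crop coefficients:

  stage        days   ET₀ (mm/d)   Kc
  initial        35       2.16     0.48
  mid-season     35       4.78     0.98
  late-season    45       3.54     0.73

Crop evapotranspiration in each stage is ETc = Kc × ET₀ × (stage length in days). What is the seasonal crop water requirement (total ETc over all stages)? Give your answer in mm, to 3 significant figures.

317 mm

initial: 0.48 × 2.16 × 35 = 36.29 mm
mid-season: 0.98 × 4.78 × 35 = 163.95 mm
late-season: 0.73 × 3.54 × 45 = 116.29 mm
Seasonal total = 316.53 mm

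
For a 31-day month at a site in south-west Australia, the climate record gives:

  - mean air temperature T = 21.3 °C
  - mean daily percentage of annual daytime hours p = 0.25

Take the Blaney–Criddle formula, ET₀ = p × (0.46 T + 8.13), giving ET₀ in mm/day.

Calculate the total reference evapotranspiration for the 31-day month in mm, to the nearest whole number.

ET₀ = 0.25 × (0.46 × 21.3 + 8.13) = 0.25 × 17.928 = 4.4820 mm/d
Monthly total = 4.4820 × 31 = 138.942 mm

139 mm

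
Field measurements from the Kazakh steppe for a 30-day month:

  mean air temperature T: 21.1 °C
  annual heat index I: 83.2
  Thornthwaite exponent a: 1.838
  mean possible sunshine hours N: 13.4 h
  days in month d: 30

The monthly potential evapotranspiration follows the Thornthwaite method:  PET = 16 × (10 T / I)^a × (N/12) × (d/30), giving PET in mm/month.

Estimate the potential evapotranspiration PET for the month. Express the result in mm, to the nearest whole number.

99 mm

10T/I = 10 × 21.1 / 83.2 = 2.5361
(10T/I)^a = 2.5361^1.838 = 5.5317
Uncorrected PET = 16 × 5.5317 = 88.507 mm
Correction = (N/12)(d/30) = (13.4/12)(30/30) = 1.1167
PET = 88.507 × 1.1167 = 98.836 mm/month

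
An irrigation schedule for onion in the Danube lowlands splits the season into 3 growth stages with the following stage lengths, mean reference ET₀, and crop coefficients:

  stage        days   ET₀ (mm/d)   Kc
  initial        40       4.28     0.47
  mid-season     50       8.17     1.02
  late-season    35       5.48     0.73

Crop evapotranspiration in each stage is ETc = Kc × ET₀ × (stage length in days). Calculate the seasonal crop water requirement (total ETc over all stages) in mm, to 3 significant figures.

637 mm

initial: 0.47 × 4.28 × 40 = 80.46 mm
mid-season: 1.02 × 8.17 × 50 = 416.67 mm
late-season: 0.73 × 5.48 × 35 = 140.01 mm
Seasonal total = 637.14 mm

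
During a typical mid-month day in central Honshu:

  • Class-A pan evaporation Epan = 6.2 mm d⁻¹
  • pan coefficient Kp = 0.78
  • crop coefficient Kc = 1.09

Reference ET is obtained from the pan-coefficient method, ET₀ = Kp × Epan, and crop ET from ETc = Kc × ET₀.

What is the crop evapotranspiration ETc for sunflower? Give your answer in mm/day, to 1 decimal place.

ET₀ = 0.78 × 6.2 = 4.8360 mm/d
ETc = Kc × ET₀ = 1.09 × 4.8360 = 5.2712 mm/d

5.3 mm/day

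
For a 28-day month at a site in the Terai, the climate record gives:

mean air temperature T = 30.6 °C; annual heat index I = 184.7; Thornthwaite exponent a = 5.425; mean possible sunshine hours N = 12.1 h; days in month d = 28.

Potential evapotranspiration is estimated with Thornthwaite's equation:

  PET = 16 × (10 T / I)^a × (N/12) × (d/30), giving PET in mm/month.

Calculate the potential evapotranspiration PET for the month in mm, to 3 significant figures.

233 mm

10T/I = 10 × 30.6 / 184.7 = 1.6567
(10T/I)^a = 1.6567^5.425 = 15.4667
Uncorrected PET = 16 × 15.4667 = 247.467 mm
Correction = (N/12)(d/30) = (12.1/12)(28/30) = 0.9411
PET = 247.467 × 0.9411 = 232.891 mm/month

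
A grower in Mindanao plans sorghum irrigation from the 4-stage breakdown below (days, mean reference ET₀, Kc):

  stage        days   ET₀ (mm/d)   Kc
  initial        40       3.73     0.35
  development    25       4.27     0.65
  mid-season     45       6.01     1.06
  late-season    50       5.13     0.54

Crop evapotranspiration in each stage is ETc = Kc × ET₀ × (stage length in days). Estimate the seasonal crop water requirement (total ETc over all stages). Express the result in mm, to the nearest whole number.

initial: 0.35 × 3.73 × 40 = 52.22 mm
development: 0.65 × 4.27 × 25 = 69.39 mm
mid-season: 1.06 × 6.01 × 45 = 286.68 mm
late-season: 0.54 × 5.13 × 50 = 138.51 mm
Seasonal total = 546.80 mm

547 mm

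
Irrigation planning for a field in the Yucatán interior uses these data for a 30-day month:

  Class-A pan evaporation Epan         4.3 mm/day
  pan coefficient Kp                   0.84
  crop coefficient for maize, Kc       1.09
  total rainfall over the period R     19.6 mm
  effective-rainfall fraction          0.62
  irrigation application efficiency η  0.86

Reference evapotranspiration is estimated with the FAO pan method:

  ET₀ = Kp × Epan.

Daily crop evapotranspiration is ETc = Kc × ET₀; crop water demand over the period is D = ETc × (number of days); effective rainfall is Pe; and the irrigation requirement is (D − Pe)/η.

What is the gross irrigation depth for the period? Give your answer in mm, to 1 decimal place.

123.2 mm

ET₀ = 0.84 × 4.3 = 3.6120 mm/d
ETc = Kc × ET₀ = 1.09 × 3.6120 = 3.9371 mm/d
Crop demand D = ETc × 30 d = 3.9371 × 30 = 118.113 mm
Pe = 0.62 × 19.6 = 12.152 mm
D − Pe = 118.113 − 12.152 = 105.961 mm
Gross irrigation = 105.961 / 0.86 = 123.210 mm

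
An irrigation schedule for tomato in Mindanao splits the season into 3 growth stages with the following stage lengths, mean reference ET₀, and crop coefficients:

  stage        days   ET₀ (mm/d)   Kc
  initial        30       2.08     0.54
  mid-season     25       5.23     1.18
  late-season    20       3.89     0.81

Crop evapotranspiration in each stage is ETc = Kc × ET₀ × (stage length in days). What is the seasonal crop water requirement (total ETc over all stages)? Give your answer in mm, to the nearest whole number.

initial: 0.54 × 2.08 × 30 = 33.70 mm
mid-season: 1.18 × 5.23 × 25 = 154.29 mm
late-season: 0.81 × 3.89 × 20 = 63.02 mm
Seasonal total = 251.01 mm

251 mm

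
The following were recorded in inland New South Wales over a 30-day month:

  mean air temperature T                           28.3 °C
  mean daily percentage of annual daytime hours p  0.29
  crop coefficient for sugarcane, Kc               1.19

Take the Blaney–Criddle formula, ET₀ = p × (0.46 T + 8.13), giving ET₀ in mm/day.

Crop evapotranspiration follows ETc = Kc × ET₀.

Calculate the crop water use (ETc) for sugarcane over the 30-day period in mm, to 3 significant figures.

ET₀ = 0.29 × (0.46 × 28.3 + 8.13) = 0.29 × 21.148 = 6.1329 mm/d
ETc = Kc × ET₀ = 1.19 × 6.1329 = 7.2982 mm/d
Over 30 days: 7.2982 × 30 = 218.946 mm

219 mm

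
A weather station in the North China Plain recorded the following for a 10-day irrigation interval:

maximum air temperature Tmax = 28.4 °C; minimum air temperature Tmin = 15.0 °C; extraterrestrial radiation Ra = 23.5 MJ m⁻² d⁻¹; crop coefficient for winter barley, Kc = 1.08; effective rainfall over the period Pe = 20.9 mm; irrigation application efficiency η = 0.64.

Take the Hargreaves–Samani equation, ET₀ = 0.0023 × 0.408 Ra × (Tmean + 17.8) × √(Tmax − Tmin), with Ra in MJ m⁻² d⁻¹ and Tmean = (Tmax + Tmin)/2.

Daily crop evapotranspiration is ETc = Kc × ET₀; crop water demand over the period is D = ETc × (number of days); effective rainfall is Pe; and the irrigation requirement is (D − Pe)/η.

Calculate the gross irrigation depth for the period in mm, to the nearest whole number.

21 mm

Tmean = (28.4 + 15.0)/2 = 21.70 °C
0.408 Ra = 0.408 × 23.5 = 9.5880 mm/d equivalent
ET₀ = 0.0023 × 9.5880 × (21.70 + 17.8) × √13.4 = 0.0023 × 9.5880 × 39.50 × 3.6606 = 3.1886 mm/d
ETc = Kc × ET₀ = 1.08 × 3.1886 = 3.4437 mm/d
Crop demand D = ETc × 10 d = 3.4437 × 10 = 34.437 mm
D − Pe = 34.437 − 20.9 = 13.537 mm
Gross irrigation = 13.537 / 0.64 = 21.152 mm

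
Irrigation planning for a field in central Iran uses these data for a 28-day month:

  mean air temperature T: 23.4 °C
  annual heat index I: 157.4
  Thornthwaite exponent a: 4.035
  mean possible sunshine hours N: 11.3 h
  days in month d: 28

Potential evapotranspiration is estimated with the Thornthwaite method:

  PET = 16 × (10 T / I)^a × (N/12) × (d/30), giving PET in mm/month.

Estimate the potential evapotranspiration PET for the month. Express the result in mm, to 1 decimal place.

10T/I = 10 × 23.4 / 157.4 = 1.4867
(10T/I)^a = 1.4867^4.035 = 4.9536
Uncorrected PET = 16 × 4.9536 = 79.258 mm
Correction = (N/12)(d/30) = (11.3/12)(28/30) = 0.8789
PET = 79.258 × 0.8789 = 69.660 mm/month

69.7 mm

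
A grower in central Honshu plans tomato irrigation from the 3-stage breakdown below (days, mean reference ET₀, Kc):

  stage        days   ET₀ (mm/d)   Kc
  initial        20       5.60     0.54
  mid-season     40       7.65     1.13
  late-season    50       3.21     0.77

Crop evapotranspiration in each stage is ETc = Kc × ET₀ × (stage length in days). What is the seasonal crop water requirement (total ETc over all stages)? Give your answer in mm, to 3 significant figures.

initial: 0.54 × 5.60 × 20 = 60.48 mm
mid-season: 1.13 × 7.65 × 40 = 345.78 mm
late-season: 0.77 × 3.21 × 50 = 123.59 mm
Seasonal total = 529.85 mm

530 mm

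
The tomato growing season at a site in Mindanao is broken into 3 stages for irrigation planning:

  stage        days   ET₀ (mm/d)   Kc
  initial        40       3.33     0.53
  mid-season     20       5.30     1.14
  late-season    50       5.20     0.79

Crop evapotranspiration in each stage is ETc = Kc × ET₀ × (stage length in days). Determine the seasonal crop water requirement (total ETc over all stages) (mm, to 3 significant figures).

initial: 0.53 × 3.33 × 40 = 70.60 mm
mid-season: 1.14 × 5.30 × 20 = 120.84 mm
late-season: 0.79 × 5.20 × 50 = 205.40 mm
Seasonal total = 396.84 mm

397 mm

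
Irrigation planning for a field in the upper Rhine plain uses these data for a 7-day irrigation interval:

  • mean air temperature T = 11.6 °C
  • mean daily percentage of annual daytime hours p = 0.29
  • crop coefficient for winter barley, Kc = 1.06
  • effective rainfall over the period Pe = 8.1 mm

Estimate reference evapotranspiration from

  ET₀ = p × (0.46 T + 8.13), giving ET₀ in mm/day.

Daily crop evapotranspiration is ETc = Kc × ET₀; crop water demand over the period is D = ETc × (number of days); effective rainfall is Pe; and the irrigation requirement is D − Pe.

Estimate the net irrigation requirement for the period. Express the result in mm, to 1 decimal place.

ET₀ = 0.29 × (0.46 × 11.6 + 8.13) = 0.29 × 13.466 = 3.9051 mm/d
ETc = Kc × ET₀ = 1.06 × 3.9051 = 4.1394 mm/d
Crop demand D = ETc × 7 d = 4.1394 × 7 = 28.976 mm
D − Pe = 28.976 − 8.1 = 20.876 mm

20.9 mm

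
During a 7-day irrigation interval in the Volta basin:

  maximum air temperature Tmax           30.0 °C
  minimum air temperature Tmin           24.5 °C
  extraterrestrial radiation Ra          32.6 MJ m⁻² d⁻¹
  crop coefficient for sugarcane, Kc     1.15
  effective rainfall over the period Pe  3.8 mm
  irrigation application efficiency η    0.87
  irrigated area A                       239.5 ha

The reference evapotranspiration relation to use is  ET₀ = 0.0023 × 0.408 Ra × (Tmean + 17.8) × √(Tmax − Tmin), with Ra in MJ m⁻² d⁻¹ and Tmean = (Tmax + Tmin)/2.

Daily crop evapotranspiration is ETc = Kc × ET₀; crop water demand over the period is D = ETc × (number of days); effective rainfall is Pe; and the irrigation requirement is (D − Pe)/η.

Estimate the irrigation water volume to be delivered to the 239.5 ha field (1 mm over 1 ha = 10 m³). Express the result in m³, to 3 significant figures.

61200 m³

Tmean = (30.0 + 24.5)/2 = 27.25 °C
0.408 Ra = 0.408 × 32.6 = 13.3008 mm/d equivalent
ET₀ = 0.0023 × 13.3008 × (27.25 + 17.8) × √5.5 = 0.0023 × 13.3008 × 45.05 × 2.3452 = 3.2321 mm/d
ETc = Kc × ET₀ = 1.15 × 3.2321 = 3.7169 mm/d
Crop demand D = ETc × 7 d = 3.7169 × 7 = 26.018 mm
D − Pe = 26.018 − 3.8 = 22.218 mm
Gross irrigation = 22.218 / 0.87 = 25.538 mm
Volume = 25.538 mm × 239.5 ha × 10 = 61163.5 m³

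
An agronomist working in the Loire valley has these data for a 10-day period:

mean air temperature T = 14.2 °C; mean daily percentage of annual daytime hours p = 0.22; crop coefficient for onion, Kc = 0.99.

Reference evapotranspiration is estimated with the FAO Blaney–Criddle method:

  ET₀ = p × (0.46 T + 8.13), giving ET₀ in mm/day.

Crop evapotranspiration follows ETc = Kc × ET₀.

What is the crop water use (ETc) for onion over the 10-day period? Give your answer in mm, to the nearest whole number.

32 mm

ET₀ = 0.22 × (0.46 × 14.2 + 8.13) = 0.22 × 14.662 = 3.2256 mm/d
ETc = Kc × ET₀ = 0.99 × 3.2256 = 3.1933 mm/d
Over 10 days: 3.1933 × 10 = 31.933 mm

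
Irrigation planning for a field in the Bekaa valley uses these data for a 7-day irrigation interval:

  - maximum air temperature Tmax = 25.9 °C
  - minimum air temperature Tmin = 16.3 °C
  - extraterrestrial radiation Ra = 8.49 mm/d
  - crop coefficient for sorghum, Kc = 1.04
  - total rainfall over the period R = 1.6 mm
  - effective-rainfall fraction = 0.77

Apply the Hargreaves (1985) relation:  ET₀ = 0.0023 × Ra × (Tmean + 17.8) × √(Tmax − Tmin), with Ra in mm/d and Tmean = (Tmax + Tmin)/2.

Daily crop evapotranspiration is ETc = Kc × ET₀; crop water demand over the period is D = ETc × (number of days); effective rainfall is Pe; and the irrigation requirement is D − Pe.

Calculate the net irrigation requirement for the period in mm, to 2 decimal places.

Tmean = (25.9 + 16.3)/2 = 21.10 °C
ET₀ = 0.0023 × 8.49 × (21.10 + 17.8) × √9.6 = 0.0023 × 8.49 × 38.90 × 3.0984 = 2.3535 mm/d
ETc = Kc × ET₀ = 1.04 × 2.3535 = 2.4476 mm/d
Crop demand D = ETc × 7 d = 2.4476 × 7 = 17.133 mm
Pe = 0.77 × 1.6 = 1.232 mm
D − Pe = 17.133 − 1.232 = 15.901 mm

15.90 mm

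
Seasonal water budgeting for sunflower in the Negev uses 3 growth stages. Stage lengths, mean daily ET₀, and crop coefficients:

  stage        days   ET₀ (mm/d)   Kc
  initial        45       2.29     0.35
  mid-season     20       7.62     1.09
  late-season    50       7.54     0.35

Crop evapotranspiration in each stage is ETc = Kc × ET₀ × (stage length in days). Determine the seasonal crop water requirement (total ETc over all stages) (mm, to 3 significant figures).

334 mm

initial: 0.35 × 2.29 × 45 = 36.07 mm
mid-season: 1.09 × 7.62 × 20 = 166.12 mm
late-season: 0.35 × 7.54 × 50 = 131.95 mm
Seasonal total = 334.14 mm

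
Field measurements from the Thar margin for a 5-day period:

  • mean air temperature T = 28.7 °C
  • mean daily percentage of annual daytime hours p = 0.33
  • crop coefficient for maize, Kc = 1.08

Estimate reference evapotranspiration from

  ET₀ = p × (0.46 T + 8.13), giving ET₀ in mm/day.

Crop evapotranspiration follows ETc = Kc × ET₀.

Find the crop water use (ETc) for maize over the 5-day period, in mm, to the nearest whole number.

38 mm

ET₀ = 0.33 × (0.46 × 28.7 + 8.13) = 0.33 × 21.332 = 7.0396 mm/d
ETc = Kc × ET₀ = 1.08 × 7.0396 = 7.6028 mm/d
Over 5 days: 7.6028 × 5 = 38.014 mm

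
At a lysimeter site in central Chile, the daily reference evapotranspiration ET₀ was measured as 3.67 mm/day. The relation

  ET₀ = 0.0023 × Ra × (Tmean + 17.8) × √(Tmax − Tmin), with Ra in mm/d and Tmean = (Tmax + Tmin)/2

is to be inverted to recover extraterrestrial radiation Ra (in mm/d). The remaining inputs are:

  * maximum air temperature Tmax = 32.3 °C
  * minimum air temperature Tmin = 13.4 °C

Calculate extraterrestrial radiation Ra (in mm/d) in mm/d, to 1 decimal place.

Tmean = 22.85 °C; √ΔT = 4.3474
Ra = ET₀ / [0.0023 × (Tmean+17.8) × √ΔT] = 3.67 / (0.0023 × 40.65 × 4.3474) = 9.029 mm/d

9.0 mm/d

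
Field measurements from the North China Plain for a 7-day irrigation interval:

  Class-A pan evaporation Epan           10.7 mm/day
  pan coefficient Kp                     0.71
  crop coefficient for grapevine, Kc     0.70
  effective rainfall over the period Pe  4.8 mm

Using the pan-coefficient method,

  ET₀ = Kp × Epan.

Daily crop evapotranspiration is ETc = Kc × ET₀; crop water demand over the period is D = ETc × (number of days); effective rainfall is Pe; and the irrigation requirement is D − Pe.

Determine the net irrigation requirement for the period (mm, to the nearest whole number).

32 mm

ET₀ = 0.71 × 10.7 = 7.5970 mm/d
ETc = Kc × ET₀ = 0.70 × 7.5970 = 5.3179 mm/d
Crop demand D = ETc × 7 d = 5.3179 × 7 = 37.225 mm
D − Pe = 37.225 − 4.8 = 32.425 mm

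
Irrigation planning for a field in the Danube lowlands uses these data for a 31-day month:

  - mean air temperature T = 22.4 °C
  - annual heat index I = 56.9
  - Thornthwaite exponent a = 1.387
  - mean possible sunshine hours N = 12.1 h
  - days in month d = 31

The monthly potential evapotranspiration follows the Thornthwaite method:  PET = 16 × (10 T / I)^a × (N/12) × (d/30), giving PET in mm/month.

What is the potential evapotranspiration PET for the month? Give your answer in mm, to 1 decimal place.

10T/I = 10 × 22.4 / 56.9 = 3.9367
(10T/I)^a = 3.9367^1.387 = 6.6903
Uncorrected PET = 16 × 6.6903 = 107.045 mm
Correction = (N/12)(d/30) = (12.1/12)(31/30) = 1.0419
PET = 107.045 × 1.0419 = 111.530 mm/month

111.5 mm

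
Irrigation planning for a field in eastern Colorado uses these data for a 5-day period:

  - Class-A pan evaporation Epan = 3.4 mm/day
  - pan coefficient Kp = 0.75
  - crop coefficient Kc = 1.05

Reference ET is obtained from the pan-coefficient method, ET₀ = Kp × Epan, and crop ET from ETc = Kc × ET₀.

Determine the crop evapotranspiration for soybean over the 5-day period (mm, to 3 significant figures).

ET₀ = 0.75 × 3.4 = 2.5500 mm/d
ETc = Kc × ET₀ = 1.05 × 2.5500 = 2.6775 mm/d
Over 5 days: 2.6775 × 5 = 13.388 mm

13.4 mm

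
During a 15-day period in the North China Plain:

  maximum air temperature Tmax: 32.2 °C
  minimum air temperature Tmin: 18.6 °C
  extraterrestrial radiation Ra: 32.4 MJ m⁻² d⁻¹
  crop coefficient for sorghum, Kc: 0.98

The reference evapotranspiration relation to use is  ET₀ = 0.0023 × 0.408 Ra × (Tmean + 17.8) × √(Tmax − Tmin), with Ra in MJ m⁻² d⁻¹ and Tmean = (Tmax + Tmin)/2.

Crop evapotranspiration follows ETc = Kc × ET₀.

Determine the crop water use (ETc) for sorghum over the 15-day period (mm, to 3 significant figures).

71.2 mm

Tmean = (32.2 + 18.6)/2 = 25.40 °C
0.408 Ra = 0.408 × 32.4 = 13.2192 mm/d equivalent
ET₀ = 0.0023 × 13.2192 × (25.40 + 17.8) × √13.6 = 0.0023 × 13.2192 × 43.20 × 3.6878 = 4.8438 mm/d
ETc = Kc × ET₀ = 0.98 × 4.8438 = 4.7469 mm/d
Over 15 days: 4.7469 × 15 = 71.204 mm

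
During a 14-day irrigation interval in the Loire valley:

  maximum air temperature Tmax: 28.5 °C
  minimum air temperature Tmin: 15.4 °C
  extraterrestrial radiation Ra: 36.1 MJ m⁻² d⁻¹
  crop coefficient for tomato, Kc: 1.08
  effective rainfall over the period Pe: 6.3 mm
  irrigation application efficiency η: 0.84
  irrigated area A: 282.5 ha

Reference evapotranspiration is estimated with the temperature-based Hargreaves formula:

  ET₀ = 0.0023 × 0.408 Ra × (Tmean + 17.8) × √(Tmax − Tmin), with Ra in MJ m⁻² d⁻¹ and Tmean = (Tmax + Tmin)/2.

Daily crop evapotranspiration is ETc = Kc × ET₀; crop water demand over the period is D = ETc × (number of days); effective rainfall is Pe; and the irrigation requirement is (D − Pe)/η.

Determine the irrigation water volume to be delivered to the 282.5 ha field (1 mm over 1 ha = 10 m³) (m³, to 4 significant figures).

226600 m³

Tmean = (28.5 + 15.4)/2 = 21.95 °C
0.408 Ra = 0.408 × 36.1 = 14.7288 mm/d equivalent
ET₀ = 0.0023 × 14.7288 × (21.95 + 17.8) × √13.1 = 0.0023 × 14.7288 × 39.75 × 3.6194 = 4.8738 mm/d
ETc = Kc × ET₀ = 1.08 × 4.8738 = 5.2637 mm/d
Crop demand D = ETc × 14 d = 5.2637 × 14 = 73.692 mm
D − Pe = 73.692 − 6.3 = 67.392 mm
Gross irrigation = 67.392 / 0.84 = 80.229 mm
Volume = 80.229 mm × 282.5 ha × 10 = 226646.9 m³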